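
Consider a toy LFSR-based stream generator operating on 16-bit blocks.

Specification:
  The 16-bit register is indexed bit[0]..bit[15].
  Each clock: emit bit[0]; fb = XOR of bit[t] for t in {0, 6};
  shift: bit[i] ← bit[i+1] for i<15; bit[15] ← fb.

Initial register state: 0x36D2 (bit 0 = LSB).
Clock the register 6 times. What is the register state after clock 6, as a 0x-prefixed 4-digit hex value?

reg_0 = 0x36D2
clock 1: out=0, reg = 0x9B69
clock 2: out=1, reg = 0x4DB4
clock 3: out=0, reg = 0x26DA
clock 4: out=0, reg = 0x936D
clock 5: out=1, reg = 0x49B6
clock 6: out=0, reg = 0x24DB

0x24DB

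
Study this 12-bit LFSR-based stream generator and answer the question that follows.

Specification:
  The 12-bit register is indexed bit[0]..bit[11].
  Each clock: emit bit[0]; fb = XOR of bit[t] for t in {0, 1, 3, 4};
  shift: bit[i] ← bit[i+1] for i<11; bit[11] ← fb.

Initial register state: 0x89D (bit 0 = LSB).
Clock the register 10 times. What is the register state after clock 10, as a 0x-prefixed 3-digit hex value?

reg_0 = 0x89D
clock 1: out=1, reg = 0xC4E
clock 2: out=0, reg = 0x627
clock 3: out=1, reg = 0x313
clock 4: out=1, reg = 0x989
clock 5: out=1, reg = 0x4C4
clock 6: out=0, reg = 0x262
clock 7: out=0, reg = 0x931
clock 8: out=1, reg = 0x498
clock 9: out=0, reg = 0x24C
clock 10: out=0, reg = 0x926

0x926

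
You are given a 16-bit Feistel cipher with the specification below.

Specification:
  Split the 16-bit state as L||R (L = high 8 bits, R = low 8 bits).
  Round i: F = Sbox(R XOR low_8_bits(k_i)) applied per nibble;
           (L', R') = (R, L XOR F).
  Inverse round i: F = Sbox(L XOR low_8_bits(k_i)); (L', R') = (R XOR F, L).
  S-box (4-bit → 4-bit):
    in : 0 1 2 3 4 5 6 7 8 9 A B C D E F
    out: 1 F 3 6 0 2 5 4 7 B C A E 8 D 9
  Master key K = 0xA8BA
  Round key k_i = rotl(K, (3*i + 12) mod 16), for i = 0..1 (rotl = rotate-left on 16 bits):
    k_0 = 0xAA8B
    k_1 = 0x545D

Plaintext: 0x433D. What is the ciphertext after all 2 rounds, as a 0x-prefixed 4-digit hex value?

s_0 = plaintext = 0x433D
s_1 = Round(s_0, k_0) = 0x3DE6
s_2 = Round(s_1, k_1) = 0xE697

0xE697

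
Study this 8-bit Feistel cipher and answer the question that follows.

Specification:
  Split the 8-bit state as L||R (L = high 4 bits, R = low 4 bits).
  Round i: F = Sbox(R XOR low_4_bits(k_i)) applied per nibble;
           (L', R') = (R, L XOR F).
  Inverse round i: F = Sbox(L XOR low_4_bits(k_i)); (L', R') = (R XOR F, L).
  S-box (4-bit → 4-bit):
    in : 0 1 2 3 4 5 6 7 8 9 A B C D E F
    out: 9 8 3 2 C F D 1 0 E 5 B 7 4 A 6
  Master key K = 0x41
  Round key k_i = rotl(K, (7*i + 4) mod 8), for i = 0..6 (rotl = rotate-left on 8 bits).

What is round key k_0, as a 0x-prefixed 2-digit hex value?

K = 0x41
k_0 = rotl(K, (7*0+4) mod 8) = rotl(K, 4) = 0x14

0x14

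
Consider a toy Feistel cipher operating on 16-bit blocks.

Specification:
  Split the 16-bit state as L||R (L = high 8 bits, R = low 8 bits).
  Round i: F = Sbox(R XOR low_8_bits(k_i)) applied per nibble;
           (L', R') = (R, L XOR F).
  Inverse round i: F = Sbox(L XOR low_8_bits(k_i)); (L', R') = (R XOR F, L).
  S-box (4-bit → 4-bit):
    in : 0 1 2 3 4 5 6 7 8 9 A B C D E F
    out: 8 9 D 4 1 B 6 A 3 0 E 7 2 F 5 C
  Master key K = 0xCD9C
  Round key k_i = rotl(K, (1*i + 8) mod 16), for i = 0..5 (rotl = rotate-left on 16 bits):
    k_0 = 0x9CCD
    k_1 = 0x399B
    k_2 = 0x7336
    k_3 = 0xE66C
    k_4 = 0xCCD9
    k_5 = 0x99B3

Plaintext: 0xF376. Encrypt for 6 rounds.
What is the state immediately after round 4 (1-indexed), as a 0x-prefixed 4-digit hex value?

s_0 = plaintext = 0xF376
s_1 = Round(s_0, k_0) = 0x7684
s_2 = Round(s_1, k_1) = 0x84EA
s_3 = Round(s_2, k_2) = 0xEA76
s_4 = Round(s_3, k_3) = 0x7674
s_5 = Round(s_4, k_4) = 0x7499
s_6 = Round(s_5, k_5) = 0x99AA

0x7674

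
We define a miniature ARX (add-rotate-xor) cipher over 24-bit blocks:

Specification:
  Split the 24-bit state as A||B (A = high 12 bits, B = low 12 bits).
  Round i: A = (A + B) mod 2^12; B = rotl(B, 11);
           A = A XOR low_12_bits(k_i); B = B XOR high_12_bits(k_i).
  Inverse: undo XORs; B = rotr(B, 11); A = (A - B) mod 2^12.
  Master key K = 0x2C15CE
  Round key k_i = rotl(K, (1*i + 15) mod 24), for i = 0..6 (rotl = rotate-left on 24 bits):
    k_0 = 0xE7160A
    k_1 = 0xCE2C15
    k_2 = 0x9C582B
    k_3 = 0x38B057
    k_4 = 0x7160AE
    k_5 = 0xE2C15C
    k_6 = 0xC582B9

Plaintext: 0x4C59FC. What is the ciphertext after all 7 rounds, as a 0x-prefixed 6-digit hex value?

s_0 = plaintext = 0x4C59FC
s_1 = Round(s_0, k_0) = 0x8CBA8F
s_2 = Round(s_1, k_1) = 0xF4F1A5
s_3 = Round(s_2, k_2) = 0x8DF117
s_4 = Round(s_3, k_3) = 0x9A1B00
s_5 = Round(s_4, k_4) = 0x40F296
s_6 = Round(s_5, k_5) = 0x7F9F67
s_7 = Round(s_6, k_6) = 0x5D93EB

0x5D93EB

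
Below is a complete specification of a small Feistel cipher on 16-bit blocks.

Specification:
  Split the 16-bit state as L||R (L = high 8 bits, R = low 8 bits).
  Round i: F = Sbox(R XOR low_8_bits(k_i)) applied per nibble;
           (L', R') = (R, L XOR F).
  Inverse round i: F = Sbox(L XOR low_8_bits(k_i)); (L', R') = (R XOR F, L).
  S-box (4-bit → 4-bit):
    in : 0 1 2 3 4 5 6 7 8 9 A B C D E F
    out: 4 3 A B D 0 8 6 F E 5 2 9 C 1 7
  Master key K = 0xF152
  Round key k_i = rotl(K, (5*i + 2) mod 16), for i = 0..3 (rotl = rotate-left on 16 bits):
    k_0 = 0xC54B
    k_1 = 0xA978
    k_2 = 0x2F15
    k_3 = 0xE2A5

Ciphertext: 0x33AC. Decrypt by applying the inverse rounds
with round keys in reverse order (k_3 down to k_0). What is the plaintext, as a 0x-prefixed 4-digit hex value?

s_0 = ciphertext = 0x33AC
s_1 = InvRound(s_0, k_3) = 0x4433
s_2 = InvRound(s_1, k_2) = 0x3044
s_3 = InvRound(s_2, k_1) = 0x9B30
s_4 = InvRound(s_3, k_0) = 0xF49B

0xF49B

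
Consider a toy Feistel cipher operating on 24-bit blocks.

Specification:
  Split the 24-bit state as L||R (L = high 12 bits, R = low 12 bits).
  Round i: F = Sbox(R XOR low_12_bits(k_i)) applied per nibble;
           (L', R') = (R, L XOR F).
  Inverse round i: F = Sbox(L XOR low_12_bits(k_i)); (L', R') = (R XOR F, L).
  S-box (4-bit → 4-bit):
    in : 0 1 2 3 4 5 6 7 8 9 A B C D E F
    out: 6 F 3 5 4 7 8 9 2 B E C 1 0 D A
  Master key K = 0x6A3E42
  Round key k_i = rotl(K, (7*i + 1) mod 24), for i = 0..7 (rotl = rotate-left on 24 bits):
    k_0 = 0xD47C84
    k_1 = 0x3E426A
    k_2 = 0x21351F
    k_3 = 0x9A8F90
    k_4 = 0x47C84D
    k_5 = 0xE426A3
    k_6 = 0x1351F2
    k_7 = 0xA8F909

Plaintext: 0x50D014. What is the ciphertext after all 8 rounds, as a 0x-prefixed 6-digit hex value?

0x30BF12

s_0 = plaintext = 0x50D014
s_1 = Round(s_0, k_0) = 0x0144BB
s_2 = Round(s_1, k_1) = 0x4BB81B
s_3 = Round(s_2, k_2) = 0x81B4DF
s_4 = Round(s_3, k_3) = 0x4DF451
s_5 = Round(s_4, k_4) = 0x45152E
s_6 = Round(s_5, k_5) = 0x52E171
s_7 = Round(s_6, k_6) = 0x17130B
s_8 = Round(s_7, k_7) = 0x30BF12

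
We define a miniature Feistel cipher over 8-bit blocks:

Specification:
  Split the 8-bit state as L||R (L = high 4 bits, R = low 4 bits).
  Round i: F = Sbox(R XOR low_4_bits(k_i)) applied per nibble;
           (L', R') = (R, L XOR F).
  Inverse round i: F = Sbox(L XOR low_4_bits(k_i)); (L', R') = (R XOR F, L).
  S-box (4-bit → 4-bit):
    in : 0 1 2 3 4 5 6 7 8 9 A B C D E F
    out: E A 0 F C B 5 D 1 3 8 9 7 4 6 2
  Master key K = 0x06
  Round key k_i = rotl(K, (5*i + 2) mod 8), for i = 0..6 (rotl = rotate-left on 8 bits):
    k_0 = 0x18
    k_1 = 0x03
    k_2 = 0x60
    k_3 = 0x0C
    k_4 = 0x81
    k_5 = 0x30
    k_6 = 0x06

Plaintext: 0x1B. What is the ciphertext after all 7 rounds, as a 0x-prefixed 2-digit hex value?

0x1F

s_0 = plaintext = 0x1B
s_1 = Round(s_0, k_0) = 0xBE
s_2 = Round(s_1, k_1) = 0xEF
s_3 = Round(s_2, k_2) = 0xFC
s_4 = Round(s_3, k_3) = 0xC1
s_5 = Round(s_4, k_4) = 0x12
s_6 = Round(s_5, k_5) = 0x21
s_7 = Round(s_6, k_6) = 0x1F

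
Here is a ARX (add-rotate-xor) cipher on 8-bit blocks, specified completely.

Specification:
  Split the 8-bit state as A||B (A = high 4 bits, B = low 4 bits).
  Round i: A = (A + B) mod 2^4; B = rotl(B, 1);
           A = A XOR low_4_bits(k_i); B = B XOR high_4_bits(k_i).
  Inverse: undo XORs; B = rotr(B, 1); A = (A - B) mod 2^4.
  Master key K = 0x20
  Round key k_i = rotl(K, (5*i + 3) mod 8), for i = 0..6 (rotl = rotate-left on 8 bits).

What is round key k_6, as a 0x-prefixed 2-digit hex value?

0x40

K = 0x20
k_0 = rotl(K, (5*0+3) mod 8) = rotl(K, 3) = 0x01
k_1 = rotl(K, (5*1+3) mod 8) = rotl(K, 0) = 0x20
k_2 = rotl(K, (5*2+3) mod 8) = rotl(K, 5) = 0x04
k_3 = rotl(K, (5*3+3) mod 8) = rotl(K, 2) = 0x80
k_4 = rotl(K, (5*4+3) mod 8) = rotl(K, 7) = 0x10
k_5 = rotl(K, (5*5+3) mod 8) = rotl(K, 4) = 0x02
k_6 = rotl(K, (5*6+3) mod 8) = rotl(K, 1) = 0x40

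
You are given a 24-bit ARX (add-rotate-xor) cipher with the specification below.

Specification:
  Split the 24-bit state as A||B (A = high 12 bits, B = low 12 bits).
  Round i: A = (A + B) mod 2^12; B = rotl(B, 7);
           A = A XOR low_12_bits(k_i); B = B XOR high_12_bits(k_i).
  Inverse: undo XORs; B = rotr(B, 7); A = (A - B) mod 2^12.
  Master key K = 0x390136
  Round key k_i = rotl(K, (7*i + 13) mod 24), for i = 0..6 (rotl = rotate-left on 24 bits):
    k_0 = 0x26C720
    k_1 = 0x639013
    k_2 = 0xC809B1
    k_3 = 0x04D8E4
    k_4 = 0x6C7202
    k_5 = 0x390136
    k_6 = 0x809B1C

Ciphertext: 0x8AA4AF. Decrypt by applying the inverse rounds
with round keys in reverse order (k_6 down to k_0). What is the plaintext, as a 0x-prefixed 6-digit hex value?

0xC10EDB

s_0 = ciphertext = 0x8AA4AF
s_1 = InvRound(s_0, k_6) = 0xEDD4D9
s_2 = InvRound(s_1, k_5) = 0x6BD92E
s_3 = InvRound(s_2, k_4) = 0x780D3F
s_4 = InvRound(s_3, k_3) = 0x10AE5A
s_5 = InvRound(s_4, k_2) = 0xD76B45
s_6 = InvRound(s_5, k_1) = 0xDCBF9A
s_7 = InvRound(s_6, k_0) = 0xC10EDB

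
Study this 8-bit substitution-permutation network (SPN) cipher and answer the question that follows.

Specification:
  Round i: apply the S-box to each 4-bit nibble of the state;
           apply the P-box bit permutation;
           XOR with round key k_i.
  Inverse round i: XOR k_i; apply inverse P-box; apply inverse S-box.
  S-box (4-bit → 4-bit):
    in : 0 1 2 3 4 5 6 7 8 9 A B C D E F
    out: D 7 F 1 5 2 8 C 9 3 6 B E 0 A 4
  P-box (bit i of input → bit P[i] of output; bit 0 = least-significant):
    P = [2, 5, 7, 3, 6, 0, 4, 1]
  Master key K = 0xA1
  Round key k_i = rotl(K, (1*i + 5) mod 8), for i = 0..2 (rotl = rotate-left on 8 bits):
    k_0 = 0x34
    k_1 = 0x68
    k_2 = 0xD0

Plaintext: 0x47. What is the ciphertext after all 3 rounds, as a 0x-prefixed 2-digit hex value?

s_0 = plaintext = 0x47
s_1 = Round(s_0, k_0) = 0xEC
s_2 = Round(s_1, k_1) = 0xC3
s_3 = Round(s_2, k_2) = 0xC7

0xC7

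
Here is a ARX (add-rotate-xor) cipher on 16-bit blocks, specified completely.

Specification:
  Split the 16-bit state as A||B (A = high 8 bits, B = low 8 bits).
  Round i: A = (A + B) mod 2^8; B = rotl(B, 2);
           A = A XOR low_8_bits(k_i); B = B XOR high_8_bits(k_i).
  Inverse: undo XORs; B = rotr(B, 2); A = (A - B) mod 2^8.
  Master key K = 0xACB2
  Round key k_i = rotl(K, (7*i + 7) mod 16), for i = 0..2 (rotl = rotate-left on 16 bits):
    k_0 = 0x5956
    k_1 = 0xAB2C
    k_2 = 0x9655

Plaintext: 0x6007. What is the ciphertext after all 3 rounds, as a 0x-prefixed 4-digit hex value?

0x4D6C

s_0 = plaintext = 0x6007
s_1 = Round(s_0, k_0) = 0x3145
s_2 = Round(s_1, k_1) = 0x5ABE
s_3 = Round(s_2, k_2) = 0x4D6C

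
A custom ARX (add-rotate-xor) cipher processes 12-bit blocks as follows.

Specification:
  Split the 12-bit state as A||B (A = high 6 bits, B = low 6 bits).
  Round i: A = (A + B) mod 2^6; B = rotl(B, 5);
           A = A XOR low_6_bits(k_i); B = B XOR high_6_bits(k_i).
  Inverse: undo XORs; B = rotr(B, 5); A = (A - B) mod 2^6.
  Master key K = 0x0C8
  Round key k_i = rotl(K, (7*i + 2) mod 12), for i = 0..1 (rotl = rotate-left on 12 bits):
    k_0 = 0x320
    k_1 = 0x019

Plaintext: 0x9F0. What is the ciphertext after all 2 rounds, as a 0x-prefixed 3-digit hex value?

s_0 = plaintext = 0x9F0
s_1 = Round(s_0, k_0) = 0xDD4
s_2 = Round(s_1, k_1) = 0x48A

0x48A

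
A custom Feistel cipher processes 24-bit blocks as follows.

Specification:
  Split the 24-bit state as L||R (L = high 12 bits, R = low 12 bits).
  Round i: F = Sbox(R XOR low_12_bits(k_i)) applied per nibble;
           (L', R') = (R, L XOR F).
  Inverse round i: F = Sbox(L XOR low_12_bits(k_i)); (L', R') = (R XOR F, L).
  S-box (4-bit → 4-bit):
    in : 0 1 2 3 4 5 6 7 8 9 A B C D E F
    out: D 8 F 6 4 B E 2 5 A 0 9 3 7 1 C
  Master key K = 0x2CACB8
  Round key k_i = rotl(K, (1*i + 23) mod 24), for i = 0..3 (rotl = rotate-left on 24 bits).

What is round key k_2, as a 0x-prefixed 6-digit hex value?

0x595970

K = 0x2CACB8
k_0 = rotl(K, (1*0+23) mod 24) = rotl(K, 23) = 0x16565C
k_1 = rotl(K, (1*1+23) mod 24) = rotl(K, 0) = 0x2CACB8
k_2 = rotl(K, (1*2+23) mod 24) = rotl(K, 1) = 0x595970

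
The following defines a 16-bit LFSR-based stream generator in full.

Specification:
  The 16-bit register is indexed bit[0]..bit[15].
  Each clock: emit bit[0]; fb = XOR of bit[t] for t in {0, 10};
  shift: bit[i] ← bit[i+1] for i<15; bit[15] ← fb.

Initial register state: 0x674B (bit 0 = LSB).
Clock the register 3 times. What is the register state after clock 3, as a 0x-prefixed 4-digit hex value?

reg_0 = 0x674B
clock 1: out=1, reg = 0x33A5
clock 2: out=1, reg = 0x99D2
clock 3: out=0, reg = 0x4CE9

0x4CE9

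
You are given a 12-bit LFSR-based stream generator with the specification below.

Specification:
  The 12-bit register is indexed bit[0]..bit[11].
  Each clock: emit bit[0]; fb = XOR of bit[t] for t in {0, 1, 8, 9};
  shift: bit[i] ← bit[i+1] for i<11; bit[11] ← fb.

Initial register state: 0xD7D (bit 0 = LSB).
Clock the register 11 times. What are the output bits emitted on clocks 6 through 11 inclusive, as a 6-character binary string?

110101

reg_0 = 0xD7D
clock 1: out=1, reg = 0x6BE
clock 2: out=0, reg = 0x35F
clock 3: out=1, reg = 0x1AF
clock 4: out=1, reg = 0x8D7
clock 5: out=1, reg = 0x46B
clock 6: out=1, reg = 0x235
clock 7: out=1, reg = 0x11A
clock 8: out=0, reg = 0x08D
clock 9: out=1, reg = 0x846
clock 10: out=0, reg = 0xC23
clock 11: out=1, reg = 0x611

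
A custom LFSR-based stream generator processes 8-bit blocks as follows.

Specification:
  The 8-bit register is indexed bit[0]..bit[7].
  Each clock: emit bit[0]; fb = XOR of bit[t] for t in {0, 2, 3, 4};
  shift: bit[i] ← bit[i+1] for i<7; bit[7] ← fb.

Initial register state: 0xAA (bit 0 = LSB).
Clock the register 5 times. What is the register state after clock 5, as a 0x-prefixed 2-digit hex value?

0x7D

reg_0 = 0xAA
clock 1: out=0, reg = 0xD5
clock 2: out=1, reg = 0xEA
clock 3: out=0, reg = 0xF5
clock 4: out=1, reg = 0xFA
clock 5: out=0, reg = 0x7D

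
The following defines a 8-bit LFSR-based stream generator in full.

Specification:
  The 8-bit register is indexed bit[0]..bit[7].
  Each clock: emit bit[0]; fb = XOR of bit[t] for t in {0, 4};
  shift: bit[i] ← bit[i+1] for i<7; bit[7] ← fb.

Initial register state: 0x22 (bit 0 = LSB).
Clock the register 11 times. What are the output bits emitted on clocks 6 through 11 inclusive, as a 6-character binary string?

100000

reg_0 = 0x22
clock 1: out=0, reg = 0x11
clock 2: out=1, reg = 0x08
clock 3: out=0, reg = 0x04
clock 4: out=0, reg = 0x02
clock 5: out=0, reg = 0x01
clock 6: out=1, reg = 0x80
clock 7: out=0, reg = 0x40
clock 8: out=0, reg = 0x20
clock 9: out=0, reg = 0x10
clock 10: out=0, reg = 0x88
clock 11: out=0, reg = 0x44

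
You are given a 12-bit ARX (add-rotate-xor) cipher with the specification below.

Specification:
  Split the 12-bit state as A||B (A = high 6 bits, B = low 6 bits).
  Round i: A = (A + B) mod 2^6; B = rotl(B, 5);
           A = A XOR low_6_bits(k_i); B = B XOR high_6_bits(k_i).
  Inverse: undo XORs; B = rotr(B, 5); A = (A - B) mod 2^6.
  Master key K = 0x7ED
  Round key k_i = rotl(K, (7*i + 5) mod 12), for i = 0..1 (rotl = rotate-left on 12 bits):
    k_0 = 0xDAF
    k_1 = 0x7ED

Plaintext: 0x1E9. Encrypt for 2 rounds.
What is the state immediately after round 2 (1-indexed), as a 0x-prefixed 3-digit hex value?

0x31E

s_0 = plaintext = 0x1E9
s_1 = Round(s_0, k_0) = 0x7C2
s_2 = Round(s_1, k_1) = 0x31E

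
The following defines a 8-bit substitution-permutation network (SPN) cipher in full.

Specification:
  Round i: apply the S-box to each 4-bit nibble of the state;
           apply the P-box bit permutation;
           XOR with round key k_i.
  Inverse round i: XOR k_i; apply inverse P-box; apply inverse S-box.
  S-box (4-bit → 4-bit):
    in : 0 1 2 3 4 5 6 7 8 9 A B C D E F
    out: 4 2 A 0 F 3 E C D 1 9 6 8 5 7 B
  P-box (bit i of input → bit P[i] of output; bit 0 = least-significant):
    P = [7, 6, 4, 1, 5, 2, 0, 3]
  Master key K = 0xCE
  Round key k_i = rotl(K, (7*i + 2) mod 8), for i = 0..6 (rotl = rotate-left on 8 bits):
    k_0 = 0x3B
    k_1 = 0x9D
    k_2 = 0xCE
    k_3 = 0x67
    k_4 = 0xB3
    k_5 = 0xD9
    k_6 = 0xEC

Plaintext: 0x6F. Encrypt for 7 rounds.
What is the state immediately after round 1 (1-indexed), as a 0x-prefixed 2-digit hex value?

0xF4

s_0 = plaintext = 0x6F
s_1 = Round(s_0, k_0) = 0xF4
s_2 = Round(s_1, k_1) = 0x63
s_3 = Round(s_2, k_2) = 0xC3
s_4 = Round(s_3, k_3) = 0x6F
s_5 = Round(s_4, k_4) = 0x7C
s_6 = Round(s_5, k_5) = 0xD2
s_7 = Round(s_6, k_6) = 0x8F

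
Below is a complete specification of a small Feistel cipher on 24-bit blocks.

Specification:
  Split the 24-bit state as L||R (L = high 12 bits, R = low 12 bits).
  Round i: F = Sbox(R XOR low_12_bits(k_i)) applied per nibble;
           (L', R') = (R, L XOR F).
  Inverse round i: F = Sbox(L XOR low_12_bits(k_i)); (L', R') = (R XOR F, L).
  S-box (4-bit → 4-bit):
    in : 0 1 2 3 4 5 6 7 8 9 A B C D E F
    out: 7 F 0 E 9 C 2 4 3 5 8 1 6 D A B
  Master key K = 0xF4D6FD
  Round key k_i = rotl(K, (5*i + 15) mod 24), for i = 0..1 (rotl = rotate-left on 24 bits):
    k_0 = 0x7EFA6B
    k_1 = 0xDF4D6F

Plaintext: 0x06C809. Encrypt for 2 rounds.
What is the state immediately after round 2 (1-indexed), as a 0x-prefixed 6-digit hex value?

0x04C507

s_0 = plaintext = 0x06C809
s_1 = Round(s_0, k_0) = 0x80904C
s_2 = Round(s_1, k_1) = 0x04C507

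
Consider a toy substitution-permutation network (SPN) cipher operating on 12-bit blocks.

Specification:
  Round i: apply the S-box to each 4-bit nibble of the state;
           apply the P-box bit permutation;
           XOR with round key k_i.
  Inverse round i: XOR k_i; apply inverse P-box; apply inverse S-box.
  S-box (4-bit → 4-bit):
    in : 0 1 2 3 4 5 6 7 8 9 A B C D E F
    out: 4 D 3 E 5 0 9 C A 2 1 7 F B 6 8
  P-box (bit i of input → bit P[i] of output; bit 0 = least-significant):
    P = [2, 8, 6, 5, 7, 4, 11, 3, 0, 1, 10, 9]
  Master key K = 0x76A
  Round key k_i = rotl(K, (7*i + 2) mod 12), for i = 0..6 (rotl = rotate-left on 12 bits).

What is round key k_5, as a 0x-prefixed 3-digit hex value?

K = 0x76A
k_0 = rotl(K, (7*0+2) mod 12) = rotl(K, 2) = 0xDA9
k_1 = rotl(K, (7*1+2) mod 12) = rotl(K, 9) = 0x4ED
k_2 = rotl(K, (7*2+2) mod 12) = rotl(K, 4) = 0x6A7
k_3 = rotl(K, (7*3+2) mod 12) = rotl(K, 11) = 0x3B5
k_4 = rotl(K, (7*4+2) mod 12) = rotl(K, 6) = 0xA9D
k_5 = rotl(K, (7*5+2) mod 12) = rotl(K, 1) = 0xED4

0xED4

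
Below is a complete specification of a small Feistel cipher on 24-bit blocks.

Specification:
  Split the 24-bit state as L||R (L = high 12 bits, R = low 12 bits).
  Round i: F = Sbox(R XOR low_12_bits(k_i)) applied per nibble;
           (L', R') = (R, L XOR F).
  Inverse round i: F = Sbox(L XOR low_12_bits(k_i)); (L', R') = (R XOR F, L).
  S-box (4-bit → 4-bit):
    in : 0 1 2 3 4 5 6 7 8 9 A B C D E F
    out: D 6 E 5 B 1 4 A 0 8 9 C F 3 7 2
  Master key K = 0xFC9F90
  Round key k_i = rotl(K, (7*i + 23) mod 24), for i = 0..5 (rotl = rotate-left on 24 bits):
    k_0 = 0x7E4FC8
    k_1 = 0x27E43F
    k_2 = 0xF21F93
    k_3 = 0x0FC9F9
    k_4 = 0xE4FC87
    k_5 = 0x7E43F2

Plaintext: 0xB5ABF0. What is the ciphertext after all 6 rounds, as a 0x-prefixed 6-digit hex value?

0xF95378

s_0 = plaintext = 0xB5ABF0
s_1 = Round(s_0, k_0) = 0xBF000A
s_2 = Round(s_1, k_1) = 0x00A0A1
s_3 = Round(s_2, k_2) = 0x0A1254
s_4 = Round(s_3, k_3) = 0x254C32
s_5 = Round(s_4, k_4) = 0xC32F95
s_6 = Round(s_5, k_5) = 0xF95378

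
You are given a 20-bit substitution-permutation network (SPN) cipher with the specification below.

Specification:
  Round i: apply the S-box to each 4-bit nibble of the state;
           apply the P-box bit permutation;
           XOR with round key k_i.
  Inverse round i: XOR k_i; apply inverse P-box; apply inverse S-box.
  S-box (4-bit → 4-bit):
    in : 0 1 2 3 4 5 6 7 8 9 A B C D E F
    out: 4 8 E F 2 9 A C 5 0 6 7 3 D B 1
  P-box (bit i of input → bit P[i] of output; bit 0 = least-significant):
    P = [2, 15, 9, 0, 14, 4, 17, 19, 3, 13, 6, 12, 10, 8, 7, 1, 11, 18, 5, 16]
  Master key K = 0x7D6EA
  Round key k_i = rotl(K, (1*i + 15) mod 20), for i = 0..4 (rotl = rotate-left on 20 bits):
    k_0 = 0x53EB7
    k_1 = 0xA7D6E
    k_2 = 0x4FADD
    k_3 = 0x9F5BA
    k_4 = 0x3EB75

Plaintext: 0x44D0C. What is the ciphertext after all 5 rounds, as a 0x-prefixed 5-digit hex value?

s_0 = plaintext = 0x44D0C
s_1 = Round(s_0, k_0) = 0x3AFFB
s_2 = Round(s_1, k_1) = 0xFB6C2
s_3 = Round(s_2, k_2) = 0x4054C
s_4 = Round(s_3, k_3) = 0xD6526
s_5 = Round(s_4, k_4) = 0x8724E

0x8724E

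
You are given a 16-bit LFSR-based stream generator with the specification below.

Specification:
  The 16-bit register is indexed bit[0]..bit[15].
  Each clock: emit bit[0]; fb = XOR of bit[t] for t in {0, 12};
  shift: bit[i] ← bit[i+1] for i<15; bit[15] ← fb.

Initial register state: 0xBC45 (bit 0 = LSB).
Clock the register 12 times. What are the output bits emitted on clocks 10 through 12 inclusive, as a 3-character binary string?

reg_0 = 0xBC45
clock 1: out=1, reg = 0x5E22
clock 2: out=0, reg = 0xAF11
clock 3: out=1, reg = 0xD788
clock 4: out=0, reg = 0xEBC4
clock 5: out=0, reg = 0x75E2
clock 6: out=0, reg = 0xBAF1
clock 7: out=1, reg = 0x5D78
clock 8: out=0, reg = 0xAEBC
clock 9: out=0, reg = 0x575E
clock 10: out=0, reg = 0xABAF
clock 11: out=1, reg = 0xD5D7
clock 12: out=1, reg = 0x6AEB

011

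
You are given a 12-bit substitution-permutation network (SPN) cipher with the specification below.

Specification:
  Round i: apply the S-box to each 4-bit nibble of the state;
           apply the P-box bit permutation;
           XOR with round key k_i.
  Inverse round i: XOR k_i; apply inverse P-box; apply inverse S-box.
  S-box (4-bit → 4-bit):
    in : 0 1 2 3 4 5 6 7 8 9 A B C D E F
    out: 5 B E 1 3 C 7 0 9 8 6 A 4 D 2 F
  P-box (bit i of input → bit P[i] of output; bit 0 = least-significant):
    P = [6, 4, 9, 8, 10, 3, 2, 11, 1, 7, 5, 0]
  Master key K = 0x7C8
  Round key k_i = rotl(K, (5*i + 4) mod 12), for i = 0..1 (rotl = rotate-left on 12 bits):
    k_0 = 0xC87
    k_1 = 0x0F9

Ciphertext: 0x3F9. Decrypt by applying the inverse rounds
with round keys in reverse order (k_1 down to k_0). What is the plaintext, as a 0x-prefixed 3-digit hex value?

s_0 = ciphertext = 0x3F9
s_1 = InvRound(s_0, k_1) = 0x775
s_2 = InvRound(s_1, k_0) = 0x69F

0x69F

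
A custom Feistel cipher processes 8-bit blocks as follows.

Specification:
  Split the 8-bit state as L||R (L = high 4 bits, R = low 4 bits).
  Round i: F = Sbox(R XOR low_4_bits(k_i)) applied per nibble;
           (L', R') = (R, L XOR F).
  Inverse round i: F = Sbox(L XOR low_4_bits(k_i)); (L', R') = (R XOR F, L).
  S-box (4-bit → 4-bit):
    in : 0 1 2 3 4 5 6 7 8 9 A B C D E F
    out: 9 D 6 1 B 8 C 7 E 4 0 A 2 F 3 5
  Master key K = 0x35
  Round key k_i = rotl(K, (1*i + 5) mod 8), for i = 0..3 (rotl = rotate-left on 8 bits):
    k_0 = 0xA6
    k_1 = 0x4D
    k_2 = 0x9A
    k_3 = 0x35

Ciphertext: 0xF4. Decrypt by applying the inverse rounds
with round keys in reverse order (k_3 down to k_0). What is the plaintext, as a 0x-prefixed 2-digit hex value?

s_0 = ciphertext = 0xF4
s_1 = InvRound(s_0, k_3) = 0x4F
s_2 = InvRound(s_1, k_2) = 0xC4
s_3 = InvRound(s_2, k_1) = 0x9C
s_4 = InvRound(s_3, k_0) = 0x99

0x99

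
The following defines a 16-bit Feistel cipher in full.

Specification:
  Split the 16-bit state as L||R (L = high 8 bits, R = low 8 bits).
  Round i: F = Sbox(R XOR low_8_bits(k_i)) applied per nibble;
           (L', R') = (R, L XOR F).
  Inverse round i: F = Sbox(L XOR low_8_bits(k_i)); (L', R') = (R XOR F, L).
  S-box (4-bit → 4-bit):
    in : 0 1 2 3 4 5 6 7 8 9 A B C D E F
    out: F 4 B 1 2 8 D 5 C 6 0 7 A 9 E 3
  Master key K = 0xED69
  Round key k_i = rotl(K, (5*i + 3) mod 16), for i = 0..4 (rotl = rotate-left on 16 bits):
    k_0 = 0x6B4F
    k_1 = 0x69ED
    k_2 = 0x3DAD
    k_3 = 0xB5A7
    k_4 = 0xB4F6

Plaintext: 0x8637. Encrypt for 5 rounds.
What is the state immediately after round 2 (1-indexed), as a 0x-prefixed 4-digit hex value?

0xDA22

s_0 = plaintext = 0x8637
s_1 = Round(s_0, k_0) = 0x37DA
s_2 = Round(s_1, k_1) = 0xDA22
s_3 = Round(s_2, k_2) = 0x2219
s_4 = Round(s_3, k_3) = 0x195C
s_5 = Round(s_4, k_4) = 0x5C19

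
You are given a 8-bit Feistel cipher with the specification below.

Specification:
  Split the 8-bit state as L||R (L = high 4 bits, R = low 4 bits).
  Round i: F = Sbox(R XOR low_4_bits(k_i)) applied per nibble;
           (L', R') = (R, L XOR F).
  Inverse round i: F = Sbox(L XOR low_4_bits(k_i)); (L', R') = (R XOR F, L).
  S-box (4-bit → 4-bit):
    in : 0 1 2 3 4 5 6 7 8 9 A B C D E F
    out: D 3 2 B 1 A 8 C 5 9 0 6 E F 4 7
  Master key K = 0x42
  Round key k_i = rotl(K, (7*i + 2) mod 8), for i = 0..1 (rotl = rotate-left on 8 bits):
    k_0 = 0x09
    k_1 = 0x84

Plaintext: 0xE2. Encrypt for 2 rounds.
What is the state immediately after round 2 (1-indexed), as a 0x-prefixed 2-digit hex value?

s_0 = plaintext = 0xE2
s_1 = Round(s_0, k_0) = 0x28
s_2 = Round(s_1, k_1) = 0x8C

0x8C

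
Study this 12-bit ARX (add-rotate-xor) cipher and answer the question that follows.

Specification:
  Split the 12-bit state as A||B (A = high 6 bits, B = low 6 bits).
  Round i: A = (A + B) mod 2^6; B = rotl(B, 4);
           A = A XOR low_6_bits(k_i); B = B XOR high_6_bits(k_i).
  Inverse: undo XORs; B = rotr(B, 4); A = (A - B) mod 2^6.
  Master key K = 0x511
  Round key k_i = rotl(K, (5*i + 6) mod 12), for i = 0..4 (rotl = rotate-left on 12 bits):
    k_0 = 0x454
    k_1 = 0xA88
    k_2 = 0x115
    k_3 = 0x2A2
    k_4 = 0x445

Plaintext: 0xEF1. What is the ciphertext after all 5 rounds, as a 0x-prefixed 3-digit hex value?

s_0 = plaintext = 0xEF1
s_1 = Round(s_0, k_0) = 0xE0D
s_2 = Round(s_1, k_1) = 0x379
s_3 = Round(s_2, k_2) = 0x4DA
s_4 = Round(s_3, k_3) = 0x3EC
s_5 = Round(s_4, k_4) = 0xF9A

0xF9A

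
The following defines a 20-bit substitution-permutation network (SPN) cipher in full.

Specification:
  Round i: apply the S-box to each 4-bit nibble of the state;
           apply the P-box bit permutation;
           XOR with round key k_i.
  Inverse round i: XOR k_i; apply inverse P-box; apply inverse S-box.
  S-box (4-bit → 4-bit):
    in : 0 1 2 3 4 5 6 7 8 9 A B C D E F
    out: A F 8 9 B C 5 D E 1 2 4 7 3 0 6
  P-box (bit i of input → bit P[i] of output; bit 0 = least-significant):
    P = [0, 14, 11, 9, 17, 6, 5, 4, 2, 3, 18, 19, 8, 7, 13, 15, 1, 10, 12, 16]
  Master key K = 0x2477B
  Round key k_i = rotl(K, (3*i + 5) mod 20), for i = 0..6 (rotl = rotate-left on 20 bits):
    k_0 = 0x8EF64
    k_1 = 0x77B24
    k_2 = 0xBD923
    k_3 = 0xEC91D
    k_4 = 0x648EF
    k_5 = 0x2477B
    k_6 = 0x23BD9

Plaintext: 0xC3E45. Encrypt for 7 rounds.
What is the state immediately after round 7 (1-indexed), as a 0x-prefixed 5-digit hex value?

s_0 = plaintext = 0xC3E45
s_1 = Round(s_0, k_0) = 0xA7036
s_2 = Round(s_1, k_1) = 0xDD63D
s_3 = Round(s_2, k_2) = 0xD9CB4
s_4 = Round(s_3, k_3) = 0xA8E32
s_5 = Round(s_4, k_4) = 0x4EE7F
s_6 = Round(s_5, k_5) = 0x10B49
s_7 = Round(s_6, k_6) = 0x5AF0A

0x5AF0A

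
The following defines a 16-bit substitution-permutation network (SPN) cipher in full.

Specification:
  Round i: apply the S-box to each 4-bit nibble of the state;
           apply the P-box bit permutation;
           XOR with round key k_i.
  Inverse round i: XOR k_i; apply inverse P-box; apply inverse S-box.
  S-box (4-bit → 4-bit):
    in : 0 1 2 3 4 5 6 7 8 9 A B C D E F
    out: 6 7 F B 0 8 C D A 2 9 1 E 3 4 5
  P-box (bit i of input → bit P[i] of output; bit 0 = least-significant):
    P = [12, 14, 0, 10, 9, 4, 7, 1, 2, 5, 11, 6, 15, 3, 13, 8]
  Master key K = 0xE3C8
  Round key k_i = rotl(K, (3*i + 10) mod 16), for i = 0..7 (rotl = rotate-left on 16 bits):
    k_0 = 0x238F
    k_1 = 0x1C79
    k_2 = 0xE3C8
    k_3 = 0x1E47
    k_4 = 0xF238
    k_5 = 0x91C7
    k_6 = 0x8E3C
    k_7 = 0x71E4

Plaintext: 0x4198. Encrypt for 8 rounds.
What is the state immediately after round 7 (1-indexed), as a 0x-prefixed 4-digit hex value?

s_0 = plaintext = 0x4198
s_1 = Round(s_0, k_0) = 0x6FBB
s_2 = Round(s_1, k_1) = 0x277D
s_3 = Round(s_2, k_2) = 0x1806
s_4 = Round(s_3, k_3) = 0xBABE
s_5 = Round(s_4, k_4) = 0x707D
s_6 = Round(s_5, k_5) = 0x6A65
s_7 = Round(s_6, k_6) = 0xABFA
s_8 = Round(s_7, k_7) = 0xE660

0xABFA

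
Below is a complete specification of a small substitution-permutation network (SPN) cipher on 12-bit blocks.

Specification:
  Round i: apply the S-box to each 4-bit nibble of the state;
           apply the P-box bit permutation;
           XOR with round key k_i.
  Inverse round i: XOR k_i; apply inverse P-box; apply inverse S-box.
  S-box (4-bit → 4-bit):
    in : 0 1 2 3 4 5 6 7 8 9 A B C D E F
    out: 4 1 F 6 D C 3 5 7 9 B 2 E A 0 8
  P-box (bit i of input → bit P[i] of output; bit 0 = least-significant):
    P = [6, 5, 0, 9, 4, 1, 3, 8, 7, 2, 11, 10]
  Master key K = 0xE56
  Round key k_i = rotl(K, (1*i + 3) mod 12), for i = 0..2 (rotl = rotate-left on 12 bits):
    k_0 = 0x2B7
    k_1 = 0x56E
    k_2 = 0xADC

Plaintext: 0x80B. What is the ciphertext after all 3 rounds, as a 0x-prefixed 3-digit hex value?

0x93E

s_0 = plaintext = 0x80B
s_1 = Round(s_0, k_0) = 0xA1B
s_2 = Round(s_1, k_1) = 0x1DA
s_3 = Round(s_2, k_2) = 0x93E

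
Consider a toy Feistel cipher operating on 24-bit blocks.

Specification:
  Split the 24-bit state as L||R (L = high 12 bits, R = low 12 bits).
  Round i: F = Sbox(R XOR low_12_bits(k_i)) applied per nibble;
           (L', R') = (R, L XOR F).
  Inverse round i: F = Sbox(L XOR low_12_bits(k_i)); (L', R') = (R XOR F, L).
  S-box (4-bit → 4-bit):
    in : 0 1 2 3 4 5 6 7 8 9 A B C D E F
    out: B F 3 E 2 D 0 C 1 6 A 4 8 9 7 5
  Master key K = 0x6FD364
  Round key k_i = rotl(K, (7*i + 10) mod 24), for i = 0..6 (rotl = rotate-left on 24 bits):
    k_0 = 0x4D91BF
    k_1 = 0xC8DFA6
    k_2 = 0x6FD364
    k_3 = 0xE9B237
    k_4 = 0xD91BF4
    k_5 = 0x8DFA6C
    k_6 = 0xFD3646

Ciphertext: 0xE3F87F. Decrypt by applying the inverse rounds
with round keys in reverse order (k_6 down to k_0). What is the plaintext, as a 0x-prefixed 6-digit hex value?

0x1A969E

s_0 = ciphertext = 0xE3F87F
s_1 = InvRound(s_0, k_6) = 0x9B9E3F
s_2 = InvRound(s_1, k_5) = 0x0A29B9
s_3 = InvRound(s_2, k_4) = 0xD690A2
s_4 = InvRound(s_3, k_3) = 0x575D69
s_5 = InvRound(s_4, k_2) = 0xD96575
s_6 = InvRound(s_5, k_1) = 0x69ED96
s_7 = InvRound(s_6, k_0) = 0x1A969E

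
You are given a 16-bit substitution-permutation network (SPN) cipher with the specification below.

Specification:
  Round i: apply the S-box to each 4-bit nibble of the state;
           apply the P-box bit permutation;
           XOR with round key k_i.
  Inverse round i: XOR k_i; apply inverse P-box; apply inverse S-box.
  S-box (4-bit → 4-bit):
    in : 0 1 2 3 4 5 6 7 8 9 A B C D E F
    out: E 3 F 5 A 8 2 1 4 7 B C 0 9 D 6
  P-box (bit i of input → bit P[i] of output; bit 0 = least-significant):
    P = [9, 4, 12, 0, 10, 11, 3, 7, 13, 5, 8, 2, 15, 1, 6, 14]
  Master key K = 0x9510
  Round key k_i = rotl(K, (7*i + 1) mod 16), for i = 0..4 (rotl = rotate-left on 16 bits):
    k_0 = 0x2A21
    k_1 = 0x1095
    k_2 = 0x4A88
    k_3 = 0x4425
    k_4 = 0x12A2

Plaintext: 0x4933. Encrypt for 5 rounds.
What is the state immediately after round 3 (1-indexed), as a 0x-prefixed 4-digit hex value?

0x578A

s_0 = plaintext = 0x4933
s_1 = Round(s_0, k_0) = 0x5D0B
s_2 = Round(s_1, k_1) = 0x6818
s_3 = Round(s_2, k_2) = 0x578A
s_4 = Round(s_3, k_3) = 0x263C
s_5 = Round(s_4, k_4) = 0xD6C8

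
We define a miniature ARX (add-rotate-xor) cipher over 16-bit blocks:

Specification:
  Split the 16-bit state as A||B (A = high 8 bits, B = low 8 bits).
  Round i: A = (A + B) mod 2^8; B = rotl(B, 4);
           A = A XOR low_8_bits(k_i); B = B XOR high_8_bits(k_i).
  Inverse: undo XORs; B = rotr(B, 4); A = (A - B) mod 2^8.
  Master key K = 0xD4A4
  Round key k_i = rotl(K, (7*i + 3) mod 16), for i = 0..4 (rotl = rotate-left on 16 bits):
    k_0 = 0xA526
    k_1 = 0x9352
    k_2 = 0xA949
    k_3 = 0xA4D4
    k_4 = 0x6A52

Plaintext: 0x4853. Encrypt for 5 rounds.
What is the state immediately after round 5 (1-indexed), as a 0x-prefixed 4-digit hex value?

0x9A20

s_0 = plaintext = 0x4853
s_1 = Round(s_0, k_0) = 0xBD90
s_2 = Round(s_1, k_1) = 0x1F9A
s_3 = Round(s_2, k_2) = 0xF000
s_4 = Round(s_3, k_3) = 0x24A4
s_5 = Round(s_4, k_4) = 0x9A20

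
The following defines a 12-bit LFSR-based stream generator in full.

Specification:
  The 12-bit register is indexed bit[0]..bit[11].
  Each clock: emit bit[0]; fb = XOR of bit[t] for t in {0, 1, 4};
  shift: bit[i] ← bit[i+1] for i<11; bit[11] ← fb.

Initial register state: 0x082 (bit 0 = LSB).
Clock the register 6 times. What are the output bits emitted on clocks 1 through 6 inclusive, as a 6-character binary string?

reg_0 = 0x082
clock 1: out=0, reg = 0x841
clock 2: out=1, reg = 0xC20
clock 3: out=0, reg = 0x610
clock 4: out=0, reg = 0xB08
clock 5: out=0, reg = 0x584
clock 6: out=0, reg = 0x2C2

010000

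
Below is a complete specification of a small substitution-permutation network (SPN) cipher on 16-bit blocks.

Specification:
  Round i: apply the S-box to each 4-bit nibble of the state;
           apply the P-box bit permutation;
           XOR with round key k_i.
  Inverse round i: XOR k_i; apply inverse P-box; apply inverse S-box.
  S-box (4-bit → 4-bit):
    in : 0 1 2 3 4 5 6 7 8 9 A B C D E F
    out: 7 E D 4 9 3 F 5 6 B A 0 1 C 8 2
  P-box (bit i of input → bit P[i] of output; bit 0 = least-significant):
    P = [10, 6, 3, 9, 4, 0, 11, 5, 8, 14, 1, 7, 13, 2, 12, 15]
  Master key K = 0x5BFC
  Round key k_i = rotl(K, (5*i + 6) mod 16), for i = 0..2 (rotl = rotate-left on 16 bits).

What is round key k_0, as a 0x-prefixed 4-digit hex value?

0xFF16

K = 0x5BFC
k_0 = rotl(K, (5*0+6) mod 16) = rotl(K, 6) = 0xFF16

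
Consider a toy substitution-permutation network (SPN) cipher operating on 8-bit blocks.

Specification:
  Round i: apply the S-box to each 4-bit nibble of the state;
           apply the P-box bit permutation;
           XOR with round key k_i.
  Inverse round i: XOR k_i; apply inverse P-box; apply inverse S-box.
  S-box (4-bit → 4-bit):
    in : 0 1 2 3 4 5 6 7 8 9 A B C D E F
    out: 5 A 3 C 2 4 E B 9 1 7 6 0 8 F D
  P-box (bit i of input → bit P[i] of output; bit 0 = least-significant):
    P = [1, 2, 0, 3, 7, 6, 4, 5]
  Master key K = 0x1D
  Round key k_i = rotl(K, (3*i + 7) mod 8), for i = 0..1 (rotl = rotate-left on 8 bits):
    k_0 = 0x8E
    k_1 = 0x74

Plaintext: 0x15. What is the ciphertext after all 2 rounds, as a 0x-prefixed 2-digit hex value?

s_0 = plaintext = 0x15
s_1 = Round(s_0, k_0) = 0xEF
s_2 = Round(s_1, k_1) = 0x8F

0x8F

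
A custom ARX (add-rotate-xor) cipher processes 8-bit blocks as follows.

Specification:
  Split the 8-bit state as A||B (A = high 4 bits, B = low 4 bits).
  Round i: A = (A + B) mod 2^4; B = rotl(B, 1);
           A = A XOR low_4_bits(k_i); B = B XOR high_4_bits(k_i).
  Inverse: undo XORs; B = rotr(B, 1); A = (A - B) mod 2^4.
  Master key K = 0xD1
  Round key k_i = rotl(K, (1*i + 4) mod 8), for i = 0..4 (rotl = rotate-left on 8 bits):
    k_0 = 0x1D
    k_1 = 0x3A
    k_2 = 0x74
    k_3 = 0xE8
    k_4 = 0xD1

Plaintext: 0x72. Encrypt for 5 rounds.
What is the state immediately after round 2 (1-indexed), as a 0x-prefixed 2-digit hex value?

0x39

s_0 = plaintext = 0x72
s_1 = Round(s_0, k_0) = 0x45
s_2 = Round(s_1, k_1) = 0x39
s_3 = Round(s_2, k_2) = 0x84
s_4 = Round(s_3, k_3) = 0x46
s_5 = Round(s_4, k_4) = 0xB1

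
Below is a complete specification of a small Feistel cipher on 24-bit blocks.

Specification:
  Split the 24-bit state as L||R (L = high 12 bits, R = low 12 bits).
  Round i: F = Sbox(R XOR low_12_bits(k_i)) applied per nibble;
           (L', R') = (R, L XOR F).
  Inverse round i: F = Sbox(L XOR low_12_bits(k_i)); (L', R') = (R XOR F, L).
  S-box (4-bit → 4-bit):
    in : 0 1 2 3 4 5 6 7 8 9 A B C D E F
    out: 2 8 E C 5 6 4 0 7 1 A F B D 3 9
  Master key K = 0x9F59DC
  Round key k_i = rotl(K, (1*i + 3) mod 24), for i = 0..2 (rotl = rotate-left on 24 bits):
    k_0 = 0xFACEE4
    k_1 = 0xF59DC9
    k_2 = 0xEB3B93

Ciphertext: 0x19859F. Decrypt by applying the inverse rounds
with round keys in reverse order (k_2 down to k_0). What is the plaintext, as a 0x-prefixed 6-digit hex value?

s_0 = ciphertext = 0x19859F
s_1 = InvRound(s_0, k_2) = 0xFB0198
s_2 = InvRound(s_1, k_1) = 0xF99FB0
s_3 = InvRound(s_2, k_0) = 0x7BDF99

0x7BDF99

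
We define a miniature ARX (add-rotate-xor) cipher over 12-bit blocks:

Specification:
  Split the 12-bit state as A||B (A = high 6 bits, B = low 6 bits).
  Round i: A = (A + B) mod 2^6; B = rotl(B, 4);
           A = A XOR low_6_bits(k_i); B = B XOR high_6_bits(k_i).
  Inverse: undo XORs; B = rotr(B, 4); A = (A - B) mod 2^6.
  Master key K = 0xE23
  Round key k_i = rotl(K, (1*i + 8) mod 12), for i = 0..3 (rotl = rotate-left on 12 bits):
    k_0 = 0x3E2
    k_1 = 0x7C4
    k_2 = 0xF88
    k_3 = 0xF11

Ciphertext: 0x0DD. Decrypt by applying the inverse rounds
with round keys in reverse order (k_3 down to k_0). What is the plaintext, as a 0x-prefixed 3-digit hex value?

s_0 = ciphertext = 0x0DD
s_1 = InvRound(s_0, k_3) = 0x306
s_2 = InvRound(s_1, k_2) = 0x863
s_3 = InvRound(s_2, k_1) = 0xCB3
s_4 = InvRound(s_3, k_0) = 0x773

0x773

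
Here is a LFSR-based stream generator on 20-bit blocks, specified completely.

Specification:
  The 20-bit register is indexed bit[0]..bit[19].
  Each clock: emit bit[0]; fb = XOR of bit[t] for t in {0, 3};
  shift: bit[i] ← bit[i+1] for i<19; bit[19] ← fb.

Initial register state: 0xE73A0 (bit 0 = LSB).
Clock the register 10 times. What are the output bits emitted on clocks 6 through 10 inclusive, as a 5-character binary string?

10111

reg_0 = 0xE73A0
clock 1: out=0, reg = 0x739D0
clock 2: out=0, reg = 0x39CE8
clock 3: out=0, reg = 0x9CE74
clock 4: out=0, reg = 0x4E73A
clock 5: out=0, reg = 0xA739D
clock 6: out=1, reg = 0x539CE
clock 7: out=0, reg = 0xA9CE7
clock 8: out=1, reg = 0xD4E73
clock 9: out=1, reg = 0xEA739
clock 10: out=1, reg = 0x7539C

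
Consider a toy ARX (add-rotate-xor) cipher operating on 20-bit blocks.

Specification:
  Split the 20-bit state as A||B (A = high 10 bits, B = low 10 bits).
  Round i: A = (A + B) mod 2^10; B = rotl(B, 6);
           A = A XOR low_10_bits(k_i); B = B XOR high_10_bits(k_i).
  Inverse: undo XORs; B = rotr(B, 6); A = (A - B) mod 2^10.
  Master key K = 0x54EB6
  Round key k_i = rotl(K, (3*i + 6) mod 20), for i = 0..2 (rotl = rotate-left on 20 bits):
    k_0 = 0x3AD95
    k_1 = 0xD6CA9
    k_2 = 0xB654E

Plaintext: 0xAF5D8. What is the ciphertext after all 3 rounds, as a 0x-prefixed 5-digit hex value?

0xC77F6

s_0 = plaintext = 0xAF5D8
s_1 = Round(s_0, k_0) = 0x402F6
s_2 = Round(s_1, k_1) = 0xD7EF4
s_3 = Round(s_2, k_2) = 0xC77F6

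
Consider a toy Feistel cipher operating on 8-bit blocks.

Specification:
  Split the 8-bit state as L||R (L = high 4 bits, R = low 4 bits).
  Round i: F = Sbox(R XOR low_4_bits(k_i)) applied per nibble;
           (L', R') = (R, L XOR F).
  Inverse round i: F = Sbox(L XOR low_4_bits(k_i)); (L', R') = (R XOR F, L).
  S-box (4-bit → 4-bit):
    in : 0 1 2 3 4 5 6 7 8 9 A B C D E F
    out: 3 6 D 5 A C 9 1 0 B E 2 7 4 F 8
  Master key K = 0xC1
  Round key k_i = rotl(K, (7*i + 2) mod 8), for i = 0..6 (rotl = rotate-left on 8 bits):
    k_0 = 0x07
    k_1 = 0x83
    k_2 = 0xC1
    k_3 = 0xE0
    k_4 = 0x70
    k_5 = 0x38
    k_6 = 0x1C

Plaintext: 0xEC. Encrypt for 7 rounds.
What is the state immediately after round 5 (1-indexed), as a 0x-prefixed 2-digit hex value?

0x71

s_0 = plaintext = 0xEC
s_1 = Round(s_0, k_0) = 0xCC
s_2 = Round(s_1, k_1) = 0xC4
s_3 = Round(s_2, k_2) = 0x40
s_4 = Round(s_3, k_3) = 0x07
s_5 = Round(s_4, k_4) = 0x71
s_6 = Round(s_5, k_5) = 0x1C
s_7 = Round(s_6, k_6) = 0xC2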